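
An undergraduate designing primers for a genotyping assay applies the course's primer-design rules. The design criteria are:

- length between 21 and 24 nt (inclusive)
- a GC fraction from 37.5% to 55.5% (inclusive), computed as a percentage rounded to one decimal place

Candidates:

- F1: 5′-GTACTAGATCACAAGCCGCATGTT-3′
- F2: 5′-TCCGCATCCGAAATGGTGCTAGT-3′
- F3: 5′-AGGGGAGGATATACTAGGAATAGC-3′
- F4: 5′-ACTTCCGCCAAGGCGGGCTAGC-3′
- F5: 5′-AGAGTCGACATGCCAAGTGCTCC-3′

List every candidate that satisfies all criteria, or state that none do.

F1 (24 nt, A=7 T=6 G=5 C=6): length 24 ✓; GC 11/24 = 45.8% ✓ — passes.
F2 (23 nt, A=5 T=6 G=6 C=6): length 23 ✓; GC 12/23 = 52.2% ✓ — passes.
F3 (24 nt, A=9 T=4 G=9 C=2): length 24 ✓; GC 11/24 = 45.8% ✓ — passes.
F4 (22 nt, A=4 T=3 G=7 C=8): length 22 ✓; GC 15/22 = 68.2%, outside 37.5–55.5% ✗ — fails.
F5 (23 nt, A=6 T=4 G=6 C=7): length 23 ✓; GC 13/23 = 56.5%, outside 37.5–55.5% ✗ — fails.

F1, F2 and F3.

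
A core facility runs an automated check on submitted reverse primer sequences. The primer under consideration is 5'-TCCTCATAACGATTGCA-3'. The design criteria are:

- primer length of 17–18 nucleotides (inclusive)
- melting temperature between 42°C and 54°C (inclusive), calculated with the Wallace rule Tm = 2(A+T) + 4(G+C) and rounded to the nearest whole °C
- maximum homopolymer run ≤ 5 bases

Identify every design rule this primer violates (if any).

Meets all criteria.

Base counts: A=5, T=5, G=2, C=5 (length 17).
length: length 17 ✓
Tm: Tm = 2·10 + 4·7 = 48°C ✓
homopolymer run: longest run = 2 ✓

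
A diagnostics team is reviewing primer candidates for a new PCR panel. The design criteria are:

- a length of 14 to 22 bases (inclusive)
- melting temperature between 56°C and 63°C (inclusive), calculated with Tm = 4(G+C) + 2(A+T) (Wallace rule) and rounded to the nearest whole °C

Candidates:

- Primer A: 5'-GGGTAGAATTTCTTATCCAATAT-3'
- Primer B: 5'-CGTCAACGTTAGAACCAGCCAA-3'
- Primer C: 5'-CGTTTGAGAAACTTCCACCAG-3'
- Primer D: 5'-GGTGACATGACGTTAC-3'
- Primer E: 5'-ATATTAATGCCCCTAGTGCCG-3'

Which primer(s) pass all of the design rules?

Primer C and Primer E.

Primer A (23 nt, A=7 T=9 G=4 C=3): length 23, outside 14–22 ✗; Tm = 2·16 + 4·7 = 60°C ✓ — fails.
Primer B (22 nt, A=8 T=3 G=4 C=7): length 22 ✓; Tm = 2·11 + 4·11 = 66°C, outside 56–63°C ✗ — fails.
Primer C (21 nt, A=6 T=5 G=4 C=6): length 21 ✓; Tm = 2·11 + 4·10 = 62°C ✓ — passes.
Primer D (16 nt, A=4 T=4 G=5 C=3): length 16 ✓; Tm = 2·8 + 4·8 = 48°C, outside 56–63°C ✗ — fails.
Primer E (21 nt, A=5 T=6 G=4 C=6): length 21 ✓; Tm = 2·11 + 4·10 = 62°C ✓ — passes.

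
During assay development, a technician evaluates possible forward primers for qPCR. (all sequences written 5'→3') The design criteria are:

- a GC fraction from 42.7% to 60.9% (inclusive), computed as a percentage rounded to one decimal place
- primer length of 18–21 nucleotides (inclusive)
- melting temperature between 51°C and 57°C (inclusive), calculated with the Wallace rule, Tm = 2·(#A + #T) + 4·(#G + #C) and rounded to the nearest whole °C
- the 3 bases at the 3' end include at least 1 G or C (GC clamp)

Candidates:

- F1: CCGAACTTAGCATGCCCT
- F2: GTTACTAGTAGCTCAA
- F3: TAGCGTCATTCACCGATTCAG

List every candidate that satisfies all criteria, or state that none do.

F1 (18 nt, A=4 T=4 G=3 C=7): GC 10/18 = 55.6% ✓; length 18 ✓; Tm = 2·8 + 4·10 = 56°C ✓; 3' end CCT has 2 G/C ✓ — passes.
F2 (16 nt, A=5 T=5 G=3 C=3): GC 6/16 = 37.5%, outside 42.7–60.9% ✗; length 16, outside 18–21 ✗; Tm = 2·10 + 4·6 = 44°C, outside 51–57°C ✗; 3' end CAA has 1 G/C ✓ — fails.
F3 (21 nt, A=5 T=6 G=4 C=6): GC 10/21 = 47.6% ✓; length 21 ✓; Tm = 2·11 + 4·10 = 62°C, outside 51–57°C ✗; 3' end CAG has 2 G/C ✓ — fails.

F1 only.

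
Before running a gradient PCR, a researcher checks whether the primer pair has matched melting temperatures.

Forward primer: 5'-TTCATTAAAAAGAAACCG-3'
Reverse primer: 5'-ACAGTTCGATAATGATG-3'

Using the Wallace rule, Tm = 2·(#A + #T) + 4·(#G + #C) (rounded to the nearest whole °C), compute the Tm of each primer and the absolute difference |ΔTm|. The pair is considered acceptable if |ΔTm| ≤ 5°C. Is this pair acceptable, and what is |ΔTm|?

Forward: A=9 T=4 G=2 C=3 → Tm = 2·13 + 4·5 = 46°C.
Reverse: A=6 T=5 G=4 C=2 → Tm = 2·11 + 4·6 = 46°C.
|ΔTm| = |46 − 46| = 0°C, ≤ 5°C.

|ΔTm| = 0°C; the pair is acceptable.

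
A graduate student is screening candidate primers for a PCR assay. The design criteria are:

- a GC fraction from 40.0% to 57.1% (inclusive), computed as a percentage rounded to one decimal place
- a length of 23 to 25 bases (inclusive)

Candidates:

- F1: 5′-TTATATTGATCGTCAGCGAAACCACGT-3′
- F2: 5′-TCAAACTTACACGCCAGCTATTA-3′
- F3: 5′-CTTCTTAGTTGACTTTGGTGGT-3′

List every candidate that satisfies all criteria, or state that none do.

None of the candidates satisfy all criteria.

F1 (27 nt, A=8 T=8 G=5 C=6): GC 11/27 = 40.7% ✓; length 27, outside 23–25 ✗ — fails.
F2 (23 nt, A=8 T=6 G=2 C=7): GC 9/23 = 39.1%, outside 40.0–57.1% ✗; length 23 ✓ — fails.
F3 (22 nt, A=2 T=11 G=6 C=3): GC 9/22 = 40.9% ✓; length 22, outside 23–25 ✗ — fails.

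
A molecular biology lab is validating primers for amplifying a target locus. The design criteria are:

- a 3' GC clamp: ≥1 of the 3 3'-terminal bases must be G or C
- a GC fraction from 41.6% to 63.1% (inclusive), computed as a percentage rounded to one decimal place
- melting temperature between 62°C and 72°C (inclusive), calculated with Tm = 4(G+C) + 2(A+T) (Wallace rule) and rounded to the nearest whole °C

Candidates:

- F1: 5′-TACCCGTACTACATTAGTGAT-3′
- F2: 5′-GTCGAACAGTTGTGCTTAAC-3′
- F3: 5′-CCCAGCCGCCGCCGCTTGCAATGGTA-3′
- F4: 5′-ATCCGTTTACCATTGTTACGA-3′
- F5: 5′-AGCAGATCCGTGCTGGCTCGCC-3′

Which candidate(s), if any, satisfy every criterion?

None of the candidates satisfy all criteria.

F1 (21 nt, A=6 T=7 G=3 C=5): 3' end GAT has 1 G/C ✓; GC 8/21 = 38.1%, outside 41.6–63.1% ✗; Tm = 2·13 + 4·8 = 58°C, outside 62–72°C ✗ — fails.
F2 (20 nt, A=5 T=6 G=5 C=4): 3' end AAC has 1 G/C ✓; GC 9/20 = 45.0% ✓; Tm = 2·11 + 4·9 = 58°C, outside 62–72°C ✗ — fails.
F3 (26 nt, A=4 T=4 G=7 C=11): 3' end GTA has 1 G/C ✓; GC 18/26 = 69.2%, outside 41.6–63.1% ✗; Tm = 2·8 + 4·18 = 88°C, outside 62–72°C ✗ — fails.
F4 (21 nt, A=5 T=8 G=3 C=5): 3' end CGA has 2 G/C ✓; GC 8/21 = 38.1%, outside 41.6–63.1% ✗; Tm = 2·13 + 4·8 = 58°C, outside 62–72°C ✗ — fails.
F5 (22 nt, A=3 T=4 G=7 C=8): 3' end GCC has 3 G/C ✓; GC 15/22 = 68.2%, outside 41.6–63.1% ✗; Tm = 2·7 + 4·15 = 74°C, outside 62–72°C ✗ — fails.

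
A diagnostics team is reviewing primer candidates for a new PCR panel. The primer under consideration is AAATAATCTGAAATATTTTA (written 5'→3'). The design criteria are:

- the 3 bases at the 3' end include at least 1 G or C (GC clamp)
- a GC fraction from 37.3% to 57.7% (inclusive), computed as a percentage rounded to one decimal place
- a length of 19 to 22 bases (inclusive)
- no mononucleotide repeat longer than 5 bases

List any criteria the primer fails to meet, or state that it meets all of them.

Fails: GC clamp, GC content.

Base counts: A=10, T=8, G=1, C=1 (length 20).
GC clamp: 3' end TTA has 0 G/C, need ≥1 ✗
GC content: GC 2/20 = 10.0%, outside 37.3–57.7% ✗
length: length 20 ✓
homopolymer run: longest run = 4 ✓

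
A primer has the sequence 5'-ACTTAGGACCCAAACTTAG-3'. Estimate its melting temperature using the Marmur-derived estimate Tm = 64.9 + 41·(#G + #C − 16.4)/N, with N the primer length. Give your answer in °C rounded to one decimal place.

Base counts: A=7, T=4, G=3, C=5; G+C = 8, N = 19.
Tm = 64.9 + 41·(8 − 16.4)/19 = 64.9 + -344.40/19 = 46.8°C.

46.8°C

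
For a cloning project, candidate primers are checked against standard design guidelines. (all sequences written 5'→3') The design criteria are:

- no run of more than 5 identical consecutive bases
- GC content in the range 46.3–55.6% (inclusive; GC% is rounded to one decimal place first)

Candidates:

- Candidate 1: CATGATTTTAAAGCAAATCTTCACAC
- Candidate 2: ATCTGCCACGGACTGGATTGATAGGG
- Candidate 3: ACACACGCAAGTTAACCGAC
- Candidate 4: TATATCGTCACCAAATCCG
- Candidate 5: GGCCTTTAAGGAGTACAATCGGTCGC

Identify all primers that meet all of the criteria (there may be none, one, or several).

Candidate 2, Candidate 3 and Candidate 5.

Candidate 1 (26 nt, A=10 T=8 G=2 C=6): longest run = 4 ✓; GC 8/26 = 30.8%, outside 46.3–55.6% ✗ — fails.
Candidate 2 (26 nt, A=6 T=6 G=9 C=5): longest run = 3 ✓; GC 14/26 = 53.8% ✓ — passes.
Candidate 3 (20 nt, A=8 T=2 G=3 C=7): longest run = 2 ✓; GC 10/20 = 50.0% ✓ — passes.
Candidate 4 (19 nt, A=6 T=5 G=2 C=6): longest run = 3 ✓; GC 8/19 = 42.1%, outside 46.3–55.6% ✗ — fails.
Candidate 5 (26 nt, A=6 T=6 G=8 C=6): longest run = 3 ✓; GC 14/26 = 53.8% ✓ — passes.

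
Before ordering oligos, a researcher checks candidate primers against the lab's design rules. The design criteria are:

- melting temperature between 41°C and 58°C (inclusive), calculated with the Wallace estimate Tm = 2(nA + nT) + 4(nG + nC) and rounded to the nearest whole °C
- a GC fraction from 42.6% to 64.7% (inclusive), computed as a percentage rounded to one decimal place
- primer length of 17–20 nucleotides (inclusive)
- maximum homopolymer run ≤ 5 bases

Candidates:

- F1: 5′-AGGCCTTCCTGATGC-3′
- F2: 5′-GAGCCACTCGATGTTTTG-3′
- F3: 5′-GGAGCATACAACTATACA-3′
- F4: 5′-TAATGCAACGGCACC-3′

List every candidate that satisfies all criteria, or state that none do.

F1 (15 nt, A=2 T=4 G=4 C=5): Tm = 2·6 + 4·9 = 48°C ✓; GC 9/15 = 60.0% ✓; length 15, outside 17–20 ✗; longest run = 2 ✓ — fails.
F2 (18 nt, A=3 T=6 G=5 C=4): Tm = 2·9 + 4·9 = 54°C ✓; GC 9/18 = 50.0% ✓; length 18 ✓; longest run = 4 ✓ — passes.
F3 (18 nt, A=8 T=3 G=3 C=4): Tm = 2·11 + 4·7 = 50°C ✓; GC 7/18 = 38.9%, outside 42.6–64.7% ✗; length 18 ✓; longest run = 2 ✓ — fails.
F4 (15 nt, A=5 T=2 G=3 C=5): Tm = 2·7 + 4·8 = 46°C ✓; GC 8/15 = 53.3% ✓; length 15, outside 17–20 ✗; longest run = 2 ✓ — fails.

F2 only.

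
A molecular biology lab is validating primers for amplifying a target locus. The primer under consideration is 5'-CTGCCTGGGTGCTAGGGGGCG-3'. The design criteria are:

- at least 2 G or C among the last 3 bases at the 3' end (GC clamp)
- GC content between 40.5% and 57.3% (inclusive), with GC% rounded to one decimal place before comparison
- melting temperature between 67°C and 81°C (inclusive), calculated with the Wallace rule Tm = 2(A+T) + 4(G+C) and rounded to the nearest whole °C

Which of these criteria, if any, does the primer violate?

Base counts: A=1, T=4, G=11, C=5 (length 21).
GC clamp: 3' end GCG has 3 G/C ✓
GC content: GC 16/21 = 76.2%, outside 40.5–57.3% ✗
Tm: Tm = 2·5 + 4·16 = 74°C ✓

Fails: GC content.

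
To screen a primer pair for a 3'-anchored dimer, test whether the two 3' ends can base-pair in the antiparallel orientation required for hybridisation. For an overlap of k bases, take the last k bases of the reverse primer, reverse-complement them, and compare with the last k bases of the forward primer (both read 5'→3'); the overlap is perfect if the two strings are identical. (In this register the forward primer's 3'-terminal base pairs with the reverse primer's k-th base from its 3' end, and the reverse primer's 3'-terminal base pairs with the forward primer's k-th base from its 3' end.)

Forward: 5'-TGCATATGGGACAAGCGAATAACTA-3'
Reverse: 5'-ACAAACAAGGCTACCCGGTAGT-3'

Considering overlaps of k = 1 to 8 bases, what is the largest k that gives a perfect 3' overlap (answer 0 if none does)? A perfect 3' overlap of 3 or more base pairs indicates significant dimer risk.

Last 8 bases (5'→3') — forward …AATAACTA, reverse …CCGGTAGT.
Reverse complement of the reverse primer's last 8 bases: ACTACCGG; its first k bases are the reverse complement of the reverse primer's last k bases, so a perfect k-base overlap needs the forward primer's last k bases to equal them.
Comparing (forward last k vs required): k=1: A vs A ✓; k=2: TA vs AC ✗; k=3: CTA vs ACT ✗; k=4: ACTA vs ACTA ✓; k=5: AACTA vs ACTAC ✗; k=6: TAACTA vs ACTACC ✗; k=7: ATAACTA vs ACTACCG ✗; k=8: AATAACTA vs ACTACCGG ✗.
Perfect overlaps at k = 1, 4; the largest is 4.

Longest perfect overlap: 4 complementary base pairs; significant dimer risk (threshold 3).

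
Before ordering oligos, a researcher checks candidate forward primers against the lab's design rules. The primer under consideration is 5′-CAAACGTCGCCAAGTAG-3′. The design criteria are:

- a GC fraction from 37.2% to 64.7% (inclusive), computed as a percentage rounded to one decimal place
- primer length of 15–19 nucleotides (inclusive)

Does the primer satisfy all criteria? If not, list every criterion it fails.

Base counts: A=6, T=2, G=4, C=5 (length 17).
GC content: GC 9/17 = 52.9% ✓
length: length 17 ✓

Meets all criteria.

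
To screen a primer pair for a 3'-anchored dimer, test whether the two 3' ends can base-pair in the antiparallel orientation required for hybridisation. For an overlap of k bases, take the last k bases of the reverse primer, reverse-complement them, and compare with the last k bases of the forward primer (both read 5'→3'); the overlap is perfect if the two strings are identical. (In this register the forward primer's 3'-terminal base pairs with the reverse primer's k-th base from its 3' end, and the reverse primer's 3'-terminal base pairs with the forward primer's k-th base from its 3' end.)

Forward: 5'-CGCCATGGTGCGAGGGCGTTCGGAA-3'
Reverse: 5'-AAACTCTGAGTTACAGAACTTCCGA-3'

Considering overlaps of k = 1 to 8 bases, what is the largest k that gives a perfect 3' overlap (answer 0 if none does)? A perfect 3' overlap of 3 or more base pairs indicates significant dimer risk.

Longest perfect overlap: 6 complementary base pairs; significant dimer risk (threshold 3).

Last 8 bases (5'→3') — forward …GTTCGGAA, reverse …ACTTCCGA.
Reverse complement of the reverse primer's last 8 bases: TCGGAAGT; its first k bases are the reverse complement of the reverse primer's last k bases, so a perfect k-base overlap needs the forward primer's last k bases to equal them.
Comparing (forward last k vs required): k=1: A vs T ✗; k=2: AA vs TC ✗; k=3: GAA vs TCG ✗; k=4: GGAA vs TCGG ✗; k=5: CGGAA vs TCGGA ✗; k=6: TCGGAA vs TCGGAA ✓; k=7: TTCGGAA vs TCGGAAG ✗; k=8: GTTCGGAA vs TCGGAAGT ✗.
Only k = 6 is perfect, so the longest perfect 3' overlap is 6.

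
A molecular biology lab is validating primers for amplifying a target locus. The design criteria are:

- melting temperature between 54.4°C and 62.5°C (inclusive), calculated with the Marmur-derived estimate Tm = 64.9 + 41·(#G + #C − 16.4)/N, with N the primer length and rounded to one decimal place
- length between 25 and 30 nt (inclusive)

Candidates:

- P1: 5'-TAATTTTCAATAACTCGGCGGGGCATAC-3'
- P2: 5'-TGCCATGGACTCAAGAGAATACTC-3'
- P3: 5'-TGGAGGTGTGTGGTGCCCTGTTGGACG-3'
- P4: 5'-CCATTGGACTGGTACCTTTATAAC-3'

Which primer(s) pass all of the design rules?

P1 (28 nt, A=8 T=8 G=6 C=6): Tm = 64.9 + 41·(12 − 16.4)/28 = 58.5°C ✓; length 28 ✓ — passes.
P2 (24 nt, A=8 T=5 G=5 C=6): Tm = 64.9 + 41·(11 − 16.4)/24 = 55.7°C ✓; length 24, outside 25–30 ✗ — fails.
P3 (27 nt, A=2 T=8 G=13 C=4): Tm = 64.9 + 41·(17 − 16.4)/27 = 65.8°C, outside 54.4–62.5°C ✗; length 27 ✓ — fails.
P4 (24 nt, A=6 T=8 G=4 C=6): Tm = 64.9 + 41·(10 − 16.4)/24 = 54.0°C, outside 54.4–62.5°C ✗; length 24, outside 25–30 ✗ — fails.

P1 only.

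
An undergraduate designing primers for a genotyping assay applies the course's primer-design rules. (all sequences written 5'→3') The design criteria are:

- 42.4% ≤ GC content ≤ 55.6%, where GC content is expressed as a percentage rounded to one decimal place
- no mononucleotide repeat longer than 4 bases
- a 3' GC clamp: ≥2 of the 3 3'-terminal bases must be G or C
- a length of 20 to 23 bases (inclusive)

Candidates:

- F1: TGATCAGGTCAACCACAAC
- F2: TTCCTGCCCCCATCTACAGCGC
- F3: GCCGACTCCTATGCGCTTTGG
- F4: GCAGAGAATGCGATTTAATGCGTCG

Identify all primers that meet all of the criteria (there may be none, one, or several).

None of the candidates satisfy all criteria.

F1 (19 nt, A=7 T=3 G=3 C=6): GC 9/19 = 47.4% ✓; longest run = 2 ✓; 3' end AAC has 1 G/C, need ≥2 ✗; length 19, outside 20–23 ✗ — fails.
F2 (22 nt, A=3 T=5 G=3 C=11): GC 14/22 = 63.6%, outside 42.4–55.6% ✗; longest run = 5, exceeds 4 ✗; 3' end CGC has 3 G/C ✓; length 22 ✓ — fails.
F3 (21 nt, A=2 T=6 G=6 C=7): GC 13/21 = 61.9%, outside 42.4–55.6% ✗; longest run = 3 ✓; 3' end TGG has 2 G/C ✓; length 21 ✓ — fails.
F4 (25 nt, A=7 T=6 G=8 C=4): GC 12/25 = 48.0% ✓; longest run = 3 ✓; 3' end TCG has 2 G/C ✓; length 25, outside 20–23 ✗ — fails.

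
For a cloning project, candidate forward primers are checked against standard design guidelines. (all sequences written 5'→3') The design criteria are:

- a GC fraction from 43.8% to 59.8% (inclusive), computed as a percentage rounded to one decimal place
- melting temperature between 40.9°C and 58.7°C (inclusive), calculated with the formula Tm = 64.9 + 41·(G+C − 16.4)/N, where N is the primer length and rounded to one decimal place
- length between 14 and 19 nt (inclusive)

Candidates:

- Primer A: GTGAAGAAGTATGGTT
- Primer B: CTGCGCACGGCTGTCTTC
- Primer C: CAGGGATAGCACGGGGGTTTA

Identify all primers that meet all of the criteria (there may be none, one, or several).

None of the candidates satisfy all criteria.

Primer A (16 nt, A=5 T=5 G=6 C=0): GC 6/16 = 37.5%, outside 43.8–59.8% ✗; Tm = 64.9 + 41·(6 − 16.4)/16 = 38.3°C, outside 40.9–58.7°C ✗; length 16 ✓ — fails.
Primer B (18 nt, A=1 T=5 G=5 C=7): GC 12/18 = 66.7%, outside 43.8–59.8% ✗; Tm = 64.9 + 41·(12 − 16.4)/18 = 54.9°C ✓; length 18 ✓ — fails.
Primer C (21 nt, A=5 T=4 G=9 C=3): GC 12/21 = 57.1% ✓; Tm = 64.9 + 41·(12 − 16.4)/21 = 56.3°C ✓; length 21, outside 14–19 ✗ — fails.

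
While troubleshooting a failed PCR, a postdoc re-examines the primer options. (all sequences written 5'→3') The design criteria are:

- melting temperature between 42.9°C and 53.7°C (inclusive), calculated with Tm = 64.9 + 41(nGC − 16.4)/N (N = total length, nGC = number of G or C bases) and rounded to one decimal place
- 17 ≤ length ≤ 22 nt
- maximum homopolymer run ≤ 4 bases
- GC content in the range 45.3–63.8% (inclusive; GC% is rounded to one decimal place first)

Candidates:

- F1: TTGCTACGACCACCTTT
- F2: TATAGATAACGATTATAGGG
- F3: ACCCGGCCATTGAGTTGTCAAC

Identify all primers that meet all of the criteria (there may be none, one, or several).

F1 only.

F1 (17 nt, A=3 T=6 G=2 C=6): Tm = 64.9 + 41·(8 − 16.4)/17 = 44.6°C ✓; length 17 ✓; longest run = 3 ✓; GC 8/17 = 47.1% ✓ — passes.
F2 (20 nt, A=8 T=6 G=5 C=1): Tm = 64.9 + 41·(6 − 16.4)/20 = 43.6°C ✓; length 20 ✓; longest run = 3 ✓; GC 6/20 = 30.0%, outside 45.3–63.8% ✗ — fails.
F3 (22 nt, A=5 T=5 G=5 C=7): Tm = 64.9 + 41·(12 − 16.4)/22 = 56.7°C, outside 42.9–53.7°C ✗; length 22 ✓; longest run = 3 ✓; GC 12/22 = 54.5% ✓ — fails.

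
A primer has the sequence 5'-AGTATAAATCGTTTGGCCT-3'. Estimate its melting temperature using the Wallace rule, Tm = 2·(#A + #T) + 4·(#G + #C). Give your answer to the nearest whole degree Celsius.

Base counts: A=5, T=7, G=4, C=3 (length 19).
Tm = 2·(5+7) + 4·(4+3) = 2·12 + 4·7 = 24 + 28 = 52°C.

52°C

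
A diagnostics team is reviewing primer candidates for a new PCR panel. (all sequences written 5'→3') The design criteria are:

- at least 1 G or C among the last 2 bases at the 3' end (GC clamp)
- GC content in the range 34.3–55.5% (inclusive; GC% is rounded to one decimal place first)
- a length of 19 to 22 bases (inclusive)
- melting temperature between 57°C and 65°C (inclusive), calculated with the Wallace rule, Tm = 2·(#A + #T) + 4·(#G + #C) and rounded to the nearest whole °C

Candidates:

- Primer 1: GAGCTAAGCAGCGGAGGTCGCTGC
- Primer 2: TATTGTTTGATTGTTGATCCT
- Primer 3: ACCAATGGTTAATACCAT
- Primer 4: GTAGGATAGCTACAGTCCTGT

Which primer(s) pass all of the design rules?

Primer 4 only.

Primer 1 (24 nt, A=5 T=3 G=10 C=6): 3' end GC has 2 G/C ✓; GC 16/24 = 66.7%, outside 34.3–55.5% ✗; length 24, outside 19–22 ✗; Tm = 2·8 + 4·16 = 80°C, outside 57–65°C ✗ — fails.
Primer 2 (21 nt, A=3 T=12 G=4 C=2): 3' end CT has 1 G/C ✓; GC 6/21 = 28.6%, outside 34.3–55.5% ✗; length 21 ✓; Tm = 2·15 + 4·6 = 54°C, outside 57–65°C ✗ — fails.
Primer 3 (18 nt, A=7 T=5 G=2 C=4): 3' end AT has 0 G/C, need ≥1 ✗; GC 6/18 = 33.3%, outside 34.3–55.5% ✗; length 18, outside 19–22 ✗; Tm = 2·12 + 4·6 = 48°C, outside 57–65°C ✗ — fails.
Primer 4 (21 nt, A=5 T=6 G=6 C=4): 3' end GT has 1 G/C ✓; GC 10/21 = 47.6% ✓; length 21 ✓; Tm = 2·11 + 4·10 = 62°C ✓ — passes.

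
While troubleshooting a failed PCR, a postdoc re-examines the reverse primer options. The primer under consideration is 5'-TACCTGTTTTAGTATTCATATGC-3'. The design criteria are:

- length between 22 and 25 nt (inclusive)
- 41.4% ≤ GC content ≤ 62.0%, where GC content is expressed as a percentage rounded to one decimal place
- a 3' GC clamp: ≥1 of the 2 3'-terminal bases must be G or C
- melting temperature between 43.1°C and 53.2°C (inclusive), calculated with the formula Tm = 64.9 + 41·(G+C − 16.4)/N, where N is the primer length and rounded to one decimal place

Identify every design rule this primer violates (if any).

Fails: GC content.

Base counts: A=5, T=11, G=3, C=4 (length 23).
length: length 23 ✓
GC content: GC 7/23 = 30.4%, outside 41.4–62.0% ✗
GC clamp: 3' end GC has 2 G/C ✓
Tm: Tm = 64.9 + 41·(7 − 16.4)/23 = 48.1°C ✓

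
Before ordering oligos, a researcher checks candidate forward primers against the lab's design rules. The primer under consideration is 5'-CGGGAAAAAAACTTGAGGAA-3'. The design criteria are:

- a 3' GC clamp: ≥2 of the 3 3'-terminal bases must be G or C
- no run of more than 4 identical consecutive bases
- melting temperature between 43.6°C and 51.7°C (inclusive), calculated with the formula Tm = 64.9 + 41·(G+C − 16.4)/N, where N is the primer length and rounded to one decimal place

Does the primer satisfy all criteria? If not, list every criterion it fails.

Base counts: A=10, T=2, G=6, C=2 (length 20).
GC clamp: 3' end GAA has 1 G/C, need ≥2 ✗
homopolymer run: longest run = 7, exceeds 4 ✗
Tm: Tm = 64.9 + 41·(8 − 16.4)/20 = 47.7°C ✓

Fails: GC clamp, homopolymer run.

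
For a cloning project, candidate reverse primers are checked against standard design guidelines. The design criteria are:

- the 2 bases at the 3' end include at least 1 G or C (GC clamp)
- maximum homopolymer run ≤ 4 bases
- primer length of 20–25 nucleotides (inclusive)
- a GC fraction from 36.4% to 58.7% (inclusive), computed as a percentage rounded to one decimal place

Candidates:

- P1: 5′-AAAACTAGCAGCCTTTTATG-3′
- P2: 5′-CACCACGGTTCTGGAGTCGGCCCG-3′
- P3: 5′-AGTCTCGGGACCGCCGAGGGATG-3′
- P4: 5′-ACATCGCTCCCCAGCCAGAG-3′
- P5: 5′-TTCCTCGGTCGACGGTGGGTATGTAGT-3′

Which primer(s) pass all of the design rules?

P1 (20 nt, A=7 T=6 G=3 C=4): 3' end TG has 1 G/C ✓; longest run = 4 ✓; length 20 ✓; GC 7/20 = 35.0%, outside 36.4–58.7% ✗ — fails.
P2 (24 nt, A=3 T=4 G=8 C=9): 3' end CG has 2 G/C ✓; longest run = 3 ✓; length 24 ✓; GC 17/24 = 70.8%, outside 36.4–58.7% ✗ — fails.
P3 (23 nt, A=4 T=3 G=10 C=6): 3' end TG has 1 G/C ✓; longest run = 3 ✓; length 23 ✓; GC 16/23 = 69.6%, outside 36.4–58.7% ✗ — fails.
P4 (20 nt, A=5 T=2 G=4 C=9): 3' end AG has 1 G/C ✓; longest run = 4 ✓; length 20 ✓; GC 13/20 = 65.0%, outside 36.4–58.7% ✗ — fails.
P5 (27 nt, A=3 T=9 G=10 C=5): 3' end GT has 1 G/C ✓; longest run = 3 ✓; length 27, outside 20–25 ✗; GC 15/27 = 55.6% ✓ — fails.

None of the candidates satisfy all criteria.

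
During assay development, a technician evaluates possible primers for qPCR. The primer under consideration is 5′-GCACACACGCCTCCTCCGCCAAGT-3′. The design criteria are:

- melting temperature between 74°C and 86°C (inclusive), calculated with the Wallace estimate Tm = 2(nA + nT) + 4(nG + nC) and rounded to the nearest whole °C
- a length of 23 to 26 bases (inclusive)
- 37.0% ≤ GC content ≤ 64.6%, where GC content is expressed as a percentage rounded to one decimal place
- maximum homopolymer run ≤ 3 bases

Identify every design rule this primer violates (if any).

Base counts: A=5, T=3, G=4, C=12 (length 24).
Tm: Tm = 2·8 + 4·16 = 80°C ✓
length: length 24 ✓
GC content: GC 16/24 = 66.7%, outside 37.0–64.6% ✗
homopolymer run: longest run = 2 ✓

Fails: GC content.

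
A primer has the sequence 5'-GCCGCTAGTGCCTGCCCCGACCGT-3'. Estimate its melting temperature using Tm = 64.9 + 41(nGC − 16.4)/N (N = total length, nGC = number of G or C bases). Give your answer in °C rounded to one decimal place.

67.6°C

Base counts: A=2, T=4, G=7, C=11; G+C = 18, N = 24.
Tm = 64.9 + 41·(18 − 16.4)/24 = 64.9 + 65.60/24 = 67.6°C.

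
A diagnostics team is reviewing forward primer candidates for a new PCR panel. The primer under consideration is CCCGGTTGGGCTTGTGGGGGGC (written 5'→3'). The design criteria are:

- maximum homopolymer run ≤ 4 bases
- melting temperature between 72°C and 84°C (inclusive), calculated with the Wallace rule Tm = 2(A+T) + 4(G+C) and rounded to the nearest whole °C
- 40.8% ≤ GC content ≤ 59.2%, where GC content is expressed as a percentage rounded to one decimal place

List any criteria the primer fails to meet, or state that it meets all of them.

Base counts: A=0, T=5, G=12, C=5 (length 22).
homopolymer run: longest run = 6, exceeds 4 ✗
Tm: Tm = 2·5 + 4·17 = 78°C ✓
GC content: GC 17/22 = 77.3%, outside 40.8–59.2% ✗

Fails: homopolymer run, GC content.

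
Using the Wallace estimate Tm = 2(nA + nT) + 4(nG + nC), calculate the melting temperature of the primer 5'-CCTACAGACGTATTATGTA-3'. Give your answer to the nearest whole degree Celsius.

Base counts: A=6, T=6, G=3, C=4 (length 19).
Tm = 2·(6+6) + 4·(3+4) = 2·12 + 4·7 = 24 + 28 = 52°C.

52°C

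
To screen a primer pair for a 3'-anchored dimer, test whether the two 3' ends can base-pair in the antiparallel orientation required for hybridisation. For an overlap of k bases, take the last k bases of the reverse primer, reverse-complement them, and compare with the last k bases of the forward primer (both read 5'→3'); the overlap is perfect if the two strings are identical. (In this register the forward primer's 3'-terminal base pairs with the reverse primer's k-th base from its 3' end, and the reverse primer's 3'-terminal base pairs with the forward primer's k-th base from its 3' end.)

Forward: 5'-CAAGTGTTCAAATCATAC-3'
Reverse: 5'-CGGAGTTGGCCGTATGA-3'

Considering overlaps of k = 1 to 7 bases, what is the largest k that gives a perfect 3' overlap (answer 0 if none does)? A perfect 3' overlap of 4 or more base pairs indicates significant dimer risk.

Longest perfect overlap: 6 complementary base pairs; significant dimer risk (threshold 4).

Last 7 bases (5'→3') — forward …ATCATAC, reverse …CGTATGA.
Reverse complement of the reverse primer's last 7 bases: TCATACG; its first k bases are the reverse complement of the reverse primer's last k bases, so a perfect k-base overlap needs the forward primer's last k bases to equal them.
Comparing (forward last k vs required): k=1: C vs T ✗; k=2: AC vs TC ✗; k=3: TAC vs TCA ✗; k=4: ATAC vs TCAT ✗; k=5: CATAC vs TCATA ✗; k=6: TCATAC vs TCATAC ✓; k=7: ATCATAC vs TCATACG ✗.
Only k = 6 is perfect, so the longest perfect 3' overlap is 6.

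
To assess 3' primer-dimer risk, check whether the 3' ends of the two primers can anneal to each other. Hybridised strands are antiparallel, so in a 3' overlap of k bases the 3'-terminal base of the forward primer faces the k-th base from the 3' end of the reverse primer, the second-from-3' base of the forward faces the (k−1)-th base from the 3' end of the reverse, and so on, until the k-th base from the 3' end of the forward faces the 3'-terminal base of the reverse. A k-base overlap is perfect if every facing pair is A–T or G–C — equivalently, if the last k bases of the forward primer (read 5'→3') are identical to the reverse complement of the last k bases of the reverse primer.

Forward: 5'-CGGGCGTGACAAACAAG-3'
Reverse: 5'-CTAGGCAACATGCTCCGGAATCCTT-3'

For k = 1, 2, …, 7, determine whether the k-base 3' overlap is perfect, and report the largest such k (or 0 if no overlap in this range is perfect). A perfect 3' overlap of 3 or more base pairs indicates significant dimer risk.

Last 7 bases (5'→3') — forward …AAACAAG, reverse …AATCCTT.
Reverse complement of the reverse primer's last 7 bases: AAGGATT; its first k bases are the reverse complement of the reverse primer's last k bases, so a perfect k-base overlap needs the forward primer's last k bases to equal them.
Comparing (forward last k vs required): k=1: G vs A ✗; k=2: AG vs AA ✗; k=3: AAG vs AAG ✓; k=4: CAAG vs AAGG ✗; k=5: ACAAG vs AAGGA ✗; k=6: AACAAG vs AAGGAT ✗; k=7: AAACAAG vs AAGGATT ✗.
Only k = 3 is perfect, so the longest perfect 3' overlap is 3.

Longest perfect overlap: 3 complementary base pairs; significant dimer risk (threshold 3).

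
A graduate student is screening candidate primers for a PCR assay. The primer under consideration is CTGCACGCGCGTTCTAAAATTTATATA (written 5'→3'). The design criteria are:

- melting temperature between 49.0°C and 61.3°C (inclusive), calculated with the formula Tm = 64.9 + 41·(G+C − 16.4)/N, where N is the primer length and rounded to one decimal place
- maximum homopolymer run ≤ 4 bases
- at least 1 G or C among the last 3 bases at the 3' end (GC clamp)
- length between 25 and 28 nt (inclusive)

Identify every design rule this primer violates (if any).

Fails: GC clamp.

Base counts: A=8, T=9, G=4, C=6 (length 27).
Tm: Tm = 64.9 + 41·(10 − 16.4)/27 = 55.2°C ✓
homopolymer run: longest run = 4 ✓
GC clamp: 3' end ATA has 0 G/C, need ≥1 ✗
length: length 27 ✓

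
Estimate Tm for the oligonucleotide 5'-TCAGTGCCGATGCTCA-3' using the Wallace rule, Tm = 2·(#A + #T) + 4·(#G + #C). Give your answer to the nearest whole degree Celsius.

50°C

Base counts: A=3, T=4, G=4, C=5 (length 16).
Tm = 2·(3+4) + 4·(4+5) = 2·7 + 4·9 = 14 + 36 = 50°C.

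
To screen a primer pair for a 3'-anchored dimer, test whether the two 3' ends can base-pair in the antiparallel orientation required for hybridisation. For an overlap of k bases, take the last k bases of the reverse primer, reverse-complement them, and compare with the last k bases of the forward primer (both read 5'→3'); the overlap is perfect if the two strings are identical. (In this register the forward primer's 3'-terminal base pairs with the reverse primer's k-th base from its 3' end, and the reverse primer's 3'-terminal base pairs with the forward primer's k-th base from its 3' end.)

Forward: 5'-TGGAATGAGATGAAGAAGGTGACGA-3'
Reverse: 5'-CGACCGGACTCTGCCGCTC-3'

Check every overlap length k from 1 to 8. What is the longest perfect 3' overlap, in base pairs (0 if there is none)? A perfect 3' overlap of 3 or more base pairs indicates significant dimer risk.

Last 8 bases (5'→3') — forward …GGTGACGA, reverse …TGCCGCTC.
Reverse complement of the reverse primer's last 8 bases: GAGCGGCA; its first k bases are the reverse complement of the reverse primer's last k bases, so a perfect k-base overlap needs the forward primer's last k bases to equal them.
Comparing (forward last k vs required): k=1: A vs G ✗; k=2: GA vs GA ✓; k=3: CGA vs GAG ✗; k=4: ACGA vs GAGC ✗; k=5: GACGA vs GAGCG ✗; k=6: TGACGA vs GAGCGG ✗; k=7: GTGACGA vs GAGCGGC ✗; k=8: GGTGACGA vs GAGCGGCA ✗.
Only k = 2 is perfect, so the longest perfect 3' overlap is 2.

Longest perfect overlap: 2 complementary base pairs; below the dimer-risk threshold (threshold 3).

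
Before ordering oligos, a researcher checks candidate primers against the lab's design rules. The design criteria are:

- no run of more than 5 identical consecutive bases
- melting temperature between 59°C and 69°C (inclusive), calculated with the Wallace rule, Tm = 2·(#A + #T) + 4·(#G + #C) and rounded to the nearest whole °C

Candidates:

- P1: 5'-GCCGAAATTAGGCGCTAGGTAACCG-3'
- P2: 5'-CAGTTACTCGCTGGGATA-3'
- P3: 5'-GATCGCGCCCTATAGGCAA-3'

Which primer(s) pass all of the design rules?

P1 (25 nt, A=7 T=4 G=8 C=6): longest run = 3 ✓; Tm = 2·11 + 4·14 = 78°C, outside 59–69°C ✗ — fails.
P2 (18 nt, A=4 T=5 G=5 C=4): longest run = 3 ✓; Tm = 2·9 + 4·9 = 54°C, outside 59–69°C ✗ — fails.
P3 (19 nt, A=5 T=3 G=5 C=6): longest run = 3 ✓; Tm = 2·8 + 4·11 = 60°C ✓ — passes.

P3 only.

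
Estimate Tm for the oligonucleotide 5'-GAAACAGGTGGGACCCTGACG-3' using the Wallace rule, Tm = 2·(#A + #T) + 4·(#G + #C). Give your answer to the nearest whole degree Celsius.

Base counts: A=6, T=2, G=8, C=5 (length 21).
Tm = 2·(6+2) + 4·(8+5) = 2·8 + 4·13 = 16 + 52 = 68°C.

68°C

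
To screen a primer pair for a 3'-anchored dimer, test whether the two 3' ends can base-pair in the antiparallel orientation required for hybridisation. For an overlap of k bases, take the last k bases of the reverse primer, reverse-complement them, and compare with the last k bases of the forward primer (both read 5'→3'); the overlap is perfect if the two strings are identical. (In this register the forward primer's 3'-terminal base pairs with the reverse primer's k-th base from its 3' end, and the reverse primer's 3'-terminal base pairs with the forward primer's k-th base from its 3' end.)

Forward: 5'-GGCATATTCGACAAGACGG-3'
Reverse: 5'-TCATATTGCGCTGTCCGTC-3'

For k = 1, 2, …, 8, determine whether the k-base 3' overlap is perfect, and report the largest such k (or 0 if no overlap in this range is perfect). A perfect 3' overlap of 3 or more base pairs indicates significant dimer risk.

Longest perfect overlap: 5 complementary base pairs; significant dimer risk (threshold 3).

Last 8 bases (5'→3') — forward …CAAGACGG, reverse …TGTCCGTC.
Reverse complement of the reverse primer's last 8 bases: GACGGACA; its first k bases are the reverse complement of the reverse primer's last k bases, so a perfect k-base overlap needs the forward primer's last k bases to equal them.
Comparing (forward last k vs required): k=1: G vs G ✓; k=2: GG vs GA ✗; k=3: CGG vs GAC ✗; k=4: ACGG vs GACG ✗; k=5: GACGG vs GACGG ✓; k=6: AGACGG vs GACGGA ✗; k=7: AAGACGG vs GACGGAC ✗; k=8: CAAGACGG vs GACGGACA ✗.
Perfect overlaps at k = 1, 5; the largest is 5.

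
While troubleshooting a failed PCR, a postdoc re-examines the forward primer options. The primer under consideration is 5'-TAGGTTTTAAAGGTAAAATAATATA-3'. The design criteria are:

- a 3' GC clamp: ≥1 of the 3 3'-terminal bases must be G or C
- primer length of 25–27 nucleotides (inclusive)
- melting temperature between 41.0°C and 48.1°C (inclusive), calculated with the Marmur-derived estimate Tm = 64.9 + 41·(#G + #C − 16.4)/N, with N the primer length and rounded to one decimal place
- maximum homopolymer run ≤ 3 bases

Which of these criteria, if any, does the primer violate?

Base counts: A=12, T=9, G=4, C=0 (length 25).
GC clamp: 3' end ATA has 0 G/C, need ≥1 ✗
length: length 25 ✓
Tm: Tm = 64.9 + 41·(4 − 16.4)/25 = 44.6°C ✓
homopolymer run: longest run = 4, exceeds 3 ✗

Fails: GC clamp, homopolymer run.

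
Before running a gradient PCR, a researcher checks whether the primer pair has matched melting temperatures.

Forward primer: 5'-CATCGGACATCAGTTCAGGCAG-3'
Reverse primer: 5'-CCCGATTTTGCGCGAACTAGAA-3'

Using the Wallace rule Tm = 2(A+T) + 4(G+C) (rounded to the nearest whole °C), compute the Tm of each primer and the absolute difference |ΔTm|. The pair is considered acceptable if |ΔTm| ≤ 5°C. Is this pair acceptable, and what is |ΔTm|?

|ΔTm| = 2°C; the pair is acceptable.

Forward: A=6 T=4 G=6 C=6 → Tm = 2·10 + 4·12 = 68°C.
Reverse: A=6 T=5 G=5 C=6 → Tm = 2·11 + 4·11 = 66°C.
|ΔTm| = |68 − 66| = 2°C, ≤ 5°C.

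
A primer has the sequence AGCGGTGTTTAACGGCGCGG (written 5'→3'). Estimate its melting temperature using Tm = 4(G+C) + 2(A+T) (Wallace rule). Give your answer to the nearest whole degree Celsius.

66°C

Base counts: A=3, T=4, G=9, C=4 (length 20).
Tm = 2·(3+4) + 4·(9+4) = 2·7 + 4·13 = 14 + 52 = 66°C.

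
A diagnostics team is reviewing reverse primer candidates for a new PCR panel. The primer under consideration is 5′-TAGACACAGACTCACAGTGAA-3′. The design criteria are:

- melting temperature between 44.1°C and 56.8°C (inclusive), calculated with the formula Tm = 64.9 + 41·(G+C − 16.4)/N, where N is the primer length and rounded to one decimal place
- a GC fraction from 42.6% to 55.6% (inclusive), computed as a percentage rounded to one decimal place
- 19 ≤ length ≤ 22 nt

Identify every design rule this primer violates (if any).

Meets all criteria.

Base counts: A=9, T=3, G=4, C=5 (length 21).
Tm: Tm = 64.9 + 41·(9 − 16.4)/21 = 50.5°C ✓
GC content: GC 9/21 = 42.9% ✓
length: length 21 ✓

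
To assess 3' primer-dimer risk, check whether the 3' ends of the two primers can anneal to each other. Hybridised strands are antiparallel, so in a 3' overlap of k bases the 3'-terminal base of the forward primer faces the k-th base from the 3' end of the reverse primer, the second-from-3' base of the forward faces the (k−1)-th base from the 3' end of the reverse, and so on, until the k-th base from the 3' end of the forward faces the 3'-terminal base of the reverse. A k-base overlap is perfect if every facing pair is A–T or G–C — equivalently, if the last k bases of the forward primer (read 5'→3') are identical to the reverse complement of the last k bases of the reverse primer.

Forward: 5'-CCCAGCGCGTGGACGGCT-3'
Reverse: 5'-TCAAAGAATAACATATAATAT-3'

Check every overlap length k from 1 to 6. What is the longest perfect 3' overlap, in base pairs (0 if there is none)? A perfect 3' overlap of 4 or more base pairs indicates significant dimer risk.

Longest perfect overlap: 0 complementary base pairs; below the dimer-risk threshold (threshold 4).

Last 6 bases (5'→3') — forward …ACGGCT, reverse …TAATAT.
Reverse complement of the reverse primer's last 6 bases: ATATTA; its first k bases are the reverse complement of the reverse primer's last k bases, so a perfect k-base overlap needs the forward primer's last k bases to equal them.
Comparing (forward last k vs required): k=1: T vs A ✗; k=2: CT vs AT ✗; k=3: GCT vs ATA ✗; k=4: GGCT vs ATAT ✗; k=5: CGGCT vs ATATT ✗; k=6: ACGGCT vs ATATTA ✗.
No overlap length from 1 to 6 is perfect, so the longest perfect 3' overlap is 0.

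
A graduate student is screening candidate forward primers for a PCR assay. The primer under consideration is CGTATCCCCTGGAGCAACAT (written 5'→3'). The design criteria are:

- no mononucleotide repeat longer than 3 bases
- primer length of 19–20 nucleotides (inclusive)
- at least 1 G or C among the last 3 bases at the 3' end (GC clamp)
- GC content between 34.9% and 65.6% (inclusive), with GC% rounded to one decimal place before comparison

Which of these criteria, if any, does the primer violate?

Fails: homopolymer run.

Base counts: A=5, T=4, G=4, C=7 (length 20).
homopolymer run: longest run = 4, exceeds 3 ✗
length: length 20 ✓
GC clamp: 3' end CAT has 1 G/C ✓
GC content: GC 11/20 = 55.0% ✓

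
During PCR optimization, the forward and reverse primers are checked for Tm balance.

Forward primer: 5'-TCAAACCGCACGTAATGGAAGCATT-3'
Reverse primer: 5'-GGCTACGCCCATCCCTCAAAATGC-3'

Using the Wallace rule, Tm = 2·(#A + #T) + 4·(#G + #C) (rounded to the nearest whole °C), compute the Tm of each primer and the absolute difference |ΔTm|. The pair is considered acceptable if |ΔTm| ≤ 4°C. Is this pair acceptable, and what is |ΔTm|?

|ΔTm| = 4°C; the pair is acceptable.

Forward: A=9 T=5 G=5 C=6 → Tm = 2·14 + 4·11 = 72°C.
Reverse: A=6 T=4 G=4 C=10 → Tm = 2·10 + 4·14 = 76°C.
|ΔTm| = |72 − 76| = 4°C, ≤ 4°C.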